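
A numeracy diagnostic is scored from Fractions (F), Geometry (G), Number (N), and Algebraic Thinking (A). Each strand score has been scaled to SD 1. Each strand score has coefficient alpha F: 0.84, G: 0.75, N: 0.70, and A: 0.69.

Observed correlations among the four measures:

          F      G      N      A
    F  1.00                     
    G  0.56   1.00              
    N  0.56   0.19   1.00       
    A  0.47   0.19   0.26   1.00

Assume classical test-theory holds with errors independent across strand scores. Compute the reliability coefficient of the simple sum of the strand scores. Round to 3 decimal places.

0.879

Var(F+G+N+A) = 4 + 2·[0.56 + 0.56 + 0.47 + 0.19 + 0.19 + 0.26] = 4 + 4.46 = 8.46.
Under uncorrelated errors the observed covariances equal the true-score covariances, so only the own-variance terms attenuate.
True-score variance = [0.84 + 0.75 + 0.70 + 0.69] + 4.46 = 2.98 + 4.46 = 7.44.
Reliability = 7.44 / 8.46 = 0.879.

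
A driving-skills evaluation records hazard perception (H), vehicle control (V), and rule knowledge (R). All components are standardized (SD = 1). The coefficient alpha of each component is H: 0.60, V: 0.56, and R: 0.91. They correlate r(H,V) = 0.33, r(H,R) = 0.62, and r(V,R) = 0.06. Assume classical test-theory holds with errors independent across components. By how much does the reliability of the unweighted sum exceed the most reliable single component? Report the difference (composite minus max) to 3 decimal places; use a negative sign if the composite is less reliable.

-0.095

Var(sum) = 3 + 2.02 = 5.02; true-score variance = 2.07 + 2.02 = 4.09; composite reliability = 0.8147.
Max component reliability = 0.9100.
Difference = 0.8147 − 0.9100 = -0.095.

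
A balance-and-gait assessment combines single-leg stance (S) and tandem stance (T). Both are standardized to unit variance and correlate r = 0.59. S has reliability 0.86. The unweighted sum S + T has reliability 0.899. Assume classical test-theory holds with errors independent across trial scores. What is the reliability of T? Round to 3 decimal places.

Var(S+T) = 2 + 2·0.59 = 3.180.
True-score variance = ρ_S + ρ_T + 2·0.59, so 0.899 = (0.86 + ρ_T + 1.18) / 3.180.
ρ_T = 0.899·3.180 − 0.86 − 1.18 = 0.819.

0.819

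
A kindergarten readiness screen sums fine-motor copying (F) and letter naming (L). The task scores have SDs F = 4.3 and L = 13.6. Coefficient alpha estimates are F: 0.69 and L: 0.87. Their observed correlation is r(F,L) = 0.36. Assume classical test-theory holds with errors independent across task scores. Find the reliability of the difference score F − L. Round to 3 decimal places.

0.815

Var(F−L) = 4.3² + 13.6² − 2·4.3·13.6·0.36 = 203.45 − 42.1056 = 161.344.
With uncorrelated errors the cross-covariances are all true-score covariance, so they carry over unchanged; only the diagonal terms shrink to ρᵢσᵢ².
True-score variance = [4.3²·0.69 + 13.6²·0.87] − 42.1056 = 173.673 − 42.1056 = 131.568.
Reliability = 131.568 / 161.344 = 0.815.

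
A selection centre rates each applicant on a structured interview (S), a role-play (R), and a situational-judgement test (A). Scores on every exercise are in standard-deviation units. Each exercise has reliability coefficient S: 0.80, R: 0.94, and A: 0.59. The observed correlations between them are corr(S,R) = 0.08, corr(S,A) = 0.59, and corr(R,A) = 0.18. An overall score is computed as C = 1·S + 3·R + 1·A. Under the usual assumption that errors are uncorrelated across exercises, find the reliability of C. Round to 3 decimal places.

Var(C) = 1 + 3² + 1 + 2·[3·0.08 + 0.59 + 3·0.18] = 11 + 2.74 = 13.74.
Because errors are independent across components, Cov(Tᵢ,Tⱼ) = Cov(Xᵢ,Xⱼ); the off-diagonal part of the true-score variance is the same as above.
True-score variance = [0.80 + 3²·0.94 + 0.59] + 2.74 = 9.85 + 2.74 = 12.59.
Reliability = 12.59 / 13.74 = 0.916.

0.916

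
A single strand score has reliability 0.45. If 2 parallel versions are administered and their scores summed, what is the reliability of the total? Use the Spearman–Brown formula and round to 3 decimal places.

ρ_k = kρ / (1 + (k−1)ρ) = 2·0.45 / (1 + 1·0.45) = 0.900 / 1.450 = 0.621.

0.621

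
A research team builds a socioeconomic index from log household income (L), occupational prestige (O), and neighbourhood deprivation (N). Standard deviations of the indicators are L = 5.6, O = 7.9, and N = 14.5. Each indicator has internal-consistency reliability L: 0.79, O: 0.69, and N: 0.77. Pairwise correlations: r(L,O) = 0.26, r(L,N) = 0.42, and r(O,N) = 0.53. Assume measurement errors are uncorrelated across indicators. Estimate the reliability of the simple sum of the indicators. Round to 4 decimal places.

0.8562

Var(L+O+N) = 5.6² + 7.9² + 14.5² + 2·[5.6·7.9·0.26 + 5.6·14.5·0.42 + 7.9·14.5·0.53] = 304.02 + 212.636 = 516.656.
Under uncorrelated errors the observed covariances equal the true-score covariances, so only the own-variance terms attenuate.
True-score variance = [5.6²·0.79 + 7.9²·0.69 + 14.5²·0.77] + 212.636 = 229.73 + 212.636 = 442.366.
Reliability = 442.366 / 516.656 = 0.8562.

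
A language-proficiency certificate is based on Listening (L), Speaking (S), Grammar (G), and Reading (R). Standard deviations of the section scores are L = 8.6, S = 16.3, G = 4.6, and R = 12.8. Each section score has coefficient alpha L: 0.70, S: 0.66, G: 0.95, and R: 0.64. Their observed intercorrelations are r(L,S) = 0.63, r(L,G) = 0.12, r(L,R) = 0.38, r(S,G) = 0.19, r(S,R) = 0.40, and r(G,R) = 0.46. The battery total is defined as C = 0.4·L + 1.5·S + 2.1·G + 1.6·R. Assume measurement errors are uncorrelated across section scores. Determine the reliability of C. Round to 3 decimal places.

Var(C) = 0.4²·8.6² + 1.5²·16.3² + 2.1²·4.6² + 1.6²·12.8² + 2·[0.6·8.6·16.3·0.63 + 0.84·8.6·4.6·0.12 + 0.64·8.6·12.8·0.38 + 3.15·16.3·4.6·0.19 + 2.4·16.3·12.8·0.40 + 3.36·4.6·12.8·0.46] = 1122.38 + 839.844 = 1962.23.
Under uncorrelated errors the observed covariances equal the true-score covariances, so only the own-variance terms attenuate.
True-score variance = [0.4²·8.6²·0.70 + 1.5²·16.3²·0.66 + 2.1²·4.6²·0.95 + 1.6²·12.8²·0.64] + 839.844 = 759.918 + 839.844 = 1599.76.
Reliability = 1599.76 / 1962.23 = 0.815.

0.815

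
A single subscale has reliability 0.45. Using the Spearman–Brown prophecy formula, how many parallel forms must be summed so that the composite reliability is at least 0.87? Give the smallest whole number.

k ≥ ρ*(1−ρ₁)/(ρ₁(1−ρ*)) = 0.87·0.55 / (0.45·0.13) = 8.179.
Smallest integer k = 9.

9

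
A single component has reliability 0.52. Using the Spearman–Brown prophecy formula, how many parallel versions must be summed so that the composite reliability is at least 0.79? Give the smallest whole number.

k ≥ ρ*(1−ρ₁)/(ρ₁(1−ρ*)) = 0.79·0.48 / (0.52·0.21) = 3.473.
Smallest integer k = 4.

4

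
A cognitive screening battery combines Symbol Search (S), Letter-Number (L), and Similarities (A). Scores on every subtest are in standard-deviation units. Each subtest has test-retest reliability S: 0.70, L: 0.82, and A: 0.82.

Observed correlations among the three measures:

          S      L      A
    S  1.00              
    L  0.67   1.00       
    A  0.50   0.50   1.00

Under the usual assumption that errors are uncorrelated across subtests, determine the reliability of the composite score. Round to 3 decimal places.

0.896

Var(S+L+A) = 3 + 2·[0.67 + 0.50 + 0.50] = 3 + 3.34 = 6.34.
Under uncorrelated errors the observed covariances equal the true-score covariances, so only the own-variance terms attenuate.
True-score variance = [0.70 + 0.82 + 0.82] + 3.34 = 2.34 + 3.34 = 5.68.
Reliability = 5.68 / 6.34 = 0.896.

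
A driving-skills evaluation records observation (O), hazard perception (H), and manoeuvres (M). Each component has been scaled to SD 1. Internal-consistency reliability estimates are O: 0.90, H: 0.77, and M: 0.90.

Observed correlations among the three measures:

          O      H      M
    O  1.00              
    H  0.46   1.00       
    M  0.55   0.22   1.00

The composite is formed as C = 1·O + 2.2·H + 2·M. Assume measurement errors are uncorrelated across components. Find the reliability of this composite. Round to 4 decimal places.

0.8992

Var(C) = 1 + 2.2² + 2² + 2·[2.2·0.46 + 2·0.55 + 4.4·0.22] = 9.84 + 6.16 = 16.
Because errors are independent across components, Cov(Tᵢ,Tⱼ) = Cov(Xᵢ,Xⱼ); the off-diagonal part of the true-score variance is the same as above.
True-score variance = [0.90 + 2.2²·0.77 + 2²·0.90] + 6.16 = 8.2268 + 6.16 = 14.3868.
Reliability = 14.3868 / 16 = 0.8992.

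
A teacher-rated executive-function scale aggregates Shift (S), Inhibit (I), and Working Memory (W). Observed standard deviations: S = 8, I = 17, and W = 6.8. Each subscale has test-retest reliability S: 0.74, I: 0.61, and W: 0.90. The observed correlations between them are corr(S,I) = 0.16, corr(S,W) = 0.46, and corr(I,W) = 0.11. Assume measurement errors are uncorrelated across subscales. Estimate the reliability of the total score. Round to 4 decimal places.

0.7415

Var(S+I+W) = 8² + 17² + 6.8² + 2·[8·17·0.16 + 8·6.8·0.46 + 17·6.8·0.11] = 399.24 + 119 = 518.24.
Because errors are independent across components, Cov(Tᵢ,Tⱼ) = Cov(Xᵢ,Xⱼ); the off-diagonal part of the true-score variance is the same as above.
True-score variance = [8²·0.74 + 17²·0.61 + 6.8²·0.90] + 119 = 265.266 + 119 = 384.266.
Reliability = 384.266 / 518.24 = 0.7415.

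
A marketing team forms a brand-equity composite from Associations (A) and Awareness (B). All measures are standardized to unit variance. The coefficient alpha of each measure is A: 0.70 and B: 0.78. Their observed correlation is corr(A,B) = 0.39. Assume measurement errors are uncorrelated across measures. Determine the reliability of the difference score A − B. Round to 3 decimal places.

Var(A−B) = 1 + 1 − 2·0.39 = 2 − 0.78 = 1.22.
With uncorrelated errors the cross-covariances are all true-score covariance, so they carry over unchanged; only the diagonal terms shrink to ρᵢσᵢ².
True-score variance = [0.70 + 0.78] − 0.78 = 1.48 − 0.78 = 0.7.
Reliability = 0.7 / 1.22 = 0.574.

0.574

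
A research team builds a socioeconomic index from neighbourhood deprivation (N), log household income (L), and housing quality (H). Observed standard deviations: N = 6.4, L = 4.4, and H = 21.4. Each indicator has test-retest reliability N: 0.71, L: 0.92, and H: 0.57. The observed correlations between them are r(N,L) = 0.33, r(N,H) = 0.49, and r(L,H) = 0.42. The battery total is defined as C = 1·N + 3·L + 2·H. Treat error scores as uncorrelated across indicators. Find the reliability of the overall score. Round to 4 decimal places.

0.7141

Var(C) = 6.4² + 3²·4.4² + 2²·21.4² + 2·[3·6.4·4.4·0.33 + 2·6.4·21.4·0.49 + 6·4.4·21.4·0.42] = 2047.04 + 798.765 = 2845.8.
Under uncorrelated errors the observed covariances equal the true-score covariances, so only the own-variance terms attenuate.
True-score variance = [6.4²·0.71 + 3²·4.4²·0.92 + 2²·21.4²·0.57] + 798.765 = 1233.53 + 798.765 = 2032.3.
Reliability = 2032.3 / 2845.8 = 0.7141.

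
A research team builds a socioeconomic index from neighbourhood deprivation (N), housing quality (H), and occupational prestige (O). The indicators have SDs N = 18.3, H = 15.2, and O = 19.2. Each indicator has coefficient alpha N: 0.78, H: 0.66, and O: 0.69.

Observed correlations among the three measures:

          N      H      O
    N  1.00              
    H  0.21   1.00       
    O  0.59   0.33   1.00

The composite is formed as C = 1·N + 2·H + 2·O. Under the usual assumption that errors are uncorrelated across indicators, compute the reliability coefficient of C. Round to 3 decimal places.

0.815

Var(C) = 18.3² + 2²·15.2² + 2²·19.2² + 2·[2·18.3·15.2·0.21 + 2·18.3·19.2·0.59 + 4·15.2·19.2·0.33] = 2733.61 + 1833.32 = 4566.93.
Because errors are independent across components, Cov(Tᵢ,Tⱼ) = Cov(Xᵢ,Xⱼ); the off-diagonal part of the true-score variance is the same as above.
True-score variance = [18.3²·0.78 + 2²·15.2²·0.66 + 2²·19.2²·0.69] + 1833.32 = 1888.61 + 1833.32 = 3721.93.
Reliability = 3721.93 / 4566.93 = 0.815.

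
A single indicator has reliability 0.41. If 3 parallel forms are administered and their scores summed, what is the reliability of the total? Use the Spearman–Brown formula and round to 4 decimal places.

0.6758

ρ_k = kρ / (1 + (k−1)ρ) = 3·0.41 / (1 + 2·0.41) = 1.230 / 1.820 = 0.6758.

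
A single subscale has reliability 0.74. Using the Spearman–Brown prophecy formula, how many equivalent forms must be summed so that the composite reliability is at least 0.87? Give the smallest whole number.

k ≥ ρ*(1−ρ₁)/(ρ₁(1−ρ*)) = 0.87·0.26 / (0.74·0.13) = 2.351.
Smallest integer k = 3.

3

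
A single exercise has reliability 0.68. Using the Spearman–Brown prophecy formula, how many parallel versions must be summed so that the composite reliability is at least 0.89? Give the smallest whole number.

4

k ≥ ρ*(1−ρ₁)/(ρ₁(1−ρ*)) = 0.89·0.32 / (0.68·0.11) = 3.807.
Smallest integer k = 4.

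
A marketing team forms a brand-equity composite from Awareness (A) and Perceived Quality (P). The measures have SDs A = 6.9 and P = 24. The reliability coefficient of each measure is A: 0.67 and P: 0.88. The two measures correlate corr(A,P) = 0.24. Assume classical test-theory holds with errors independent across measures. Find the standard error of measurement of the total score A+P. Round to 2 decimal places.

9.21

Var(total) = 623.61 + 79.488 = 703.098.
True-score variance = 538.779 + 79.488 = 618.267, so reliability = 0.8793.
Error variance = 703.098 − 618.267 = 84.8313; SEM = √84.8313 = 9.21.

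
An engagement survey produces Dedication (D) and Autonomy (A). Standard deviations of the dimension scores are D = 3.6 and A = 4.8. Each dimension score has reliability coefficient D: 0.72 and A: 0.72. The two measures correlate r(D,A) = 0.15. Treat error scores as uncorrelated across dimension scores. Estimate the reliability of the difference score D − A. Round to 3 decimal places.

0.673

Var(D−A) = 3.6² + 4.8² − 2·3.6·4.8·0.15 = 36 − 5.184 = 30.816.
With uncorrelated errors the cross-covariances are all true-score covariance, so they carry over unchanged; only the diagonal terms shrink to ρᵢσᵢ².
True-score variance = [3.6²·0.72 + 4.8²·0.72] − 5.184 = 25.92 − 5.184 = 20.736.
Reliability = 20.736 / 30.816 = 0.673.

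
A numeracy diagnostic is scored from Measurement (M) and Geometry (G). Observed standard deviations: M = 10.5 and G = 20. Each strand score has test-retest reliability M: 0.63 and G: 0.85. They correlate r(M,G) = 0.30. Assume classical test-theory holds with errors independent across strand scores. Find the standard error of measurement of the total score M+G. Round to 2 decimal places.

Var(total) = 510.25 + 126 = 636.25.
True-score variance = 409.457 + 126 = 535.457, so reliability = 0.8416.
Error variance = 636.25 − 535.457 = 100.793; SEM = √100.793 = 10.04.

10.04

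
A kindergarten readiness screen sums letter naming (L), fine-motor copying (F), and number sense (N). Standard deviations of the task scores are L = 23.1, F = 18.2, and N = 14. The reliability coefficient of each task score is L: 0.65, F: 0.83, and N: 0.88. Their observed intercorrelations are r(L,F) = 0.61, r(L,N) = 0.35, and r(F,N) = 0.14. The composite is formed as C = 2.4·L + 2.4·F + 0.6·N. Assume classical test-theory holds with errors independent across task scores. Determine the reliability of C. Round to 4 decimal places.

Var(C) = 2.4²·23.1² + 2.4²·18.2² + 0.6²·14² + 2·[5.76·23.1·18.2·0.61 + 1.44·23.1·14·0.35 + 1.44·18.2·14·0.14] = 5052.1 + 3383.1 = 8435.19.
Because errors are independent across components, Cov(Tᵢ,Tⱼ) = Cov(Xᵢ,Xⱼ); the off-diagonal part of the true-score variance is the same as above.
True-score variance = [2.4²·23.1²·0.65 + 2.4²·18.2²·0.83 + 0.6²·14²·0.88] + 3383.1 = 3643.52 + 3383.1 = 7026.62.
Reliability = 7026.62 / 8435.19 = 0.8330.

0.8330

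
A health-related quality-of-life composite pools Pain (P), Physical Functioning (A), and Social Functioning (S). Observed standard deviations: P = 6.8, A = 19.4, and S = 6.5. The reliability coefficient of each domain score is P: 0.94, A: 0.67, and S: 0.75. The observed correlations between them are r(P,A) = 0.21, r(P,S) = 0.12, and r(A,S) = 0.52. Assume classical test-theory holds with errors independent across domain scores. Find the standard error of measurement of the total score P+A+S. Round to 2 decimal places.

Var(total) = 464.85 + 197.158 = 662.008.
True-score variance = 327.314 + 197.158 = 524.473, so reliability = 0.7922.
Error variance = 662.008 − 524.473 = 137.536; SEM = √137.536 = 11.73.

11.73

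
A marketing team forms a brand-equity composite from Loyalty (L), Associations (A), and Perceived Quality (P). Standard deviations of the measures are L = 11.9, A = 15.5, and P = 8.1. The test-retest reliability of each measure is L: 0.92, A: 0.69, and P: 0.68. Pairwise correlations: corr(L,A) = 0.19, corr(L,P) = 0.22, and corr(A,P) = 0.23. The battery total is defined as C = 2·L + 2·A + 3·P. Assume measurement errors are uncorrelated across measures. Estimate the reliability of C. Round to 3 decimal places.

0.823

Var(C) = 2²·11.9² + 2²·15.5² + 3²·8.1² + 2·[4·11.9·15.5·0.19 + 6·11.9·8.1·0.22 + 6·15.5·8.1·0.23] = 2117.93 + 881.352 = 2999.28.
With uncorrelated errors the cross-covariances are all true-score covariance, so they carry over unchanged; only the diagonal terms shrink to ρᵢσᵢ².
True-score variance = [2²·11.9²·0.92 + 2²·15.5²·0.69 + 3²·8.1²·0.68] + 881.352 = 1585.75 + 881.352 = 2467.1.
Reliability = 2467.1 / 2999.28 = 0.823.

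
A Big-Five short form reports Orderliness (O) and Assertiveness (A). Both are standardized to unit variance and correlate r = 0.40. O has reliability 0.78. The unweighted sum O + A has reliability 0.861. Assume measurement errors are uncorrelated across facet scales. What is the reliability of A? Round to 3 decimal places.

0.831

Var(O+A) = 2 + 2·0.40 = 2.800.
True-score variance = ρ_O + ρ_A + 2·0.40, so 0.861 = (0.78 + ρ_A + 0.80) / 2.800.
ρ_A = 0.861·2.800 − 0.78 − 0.80 = 0.831.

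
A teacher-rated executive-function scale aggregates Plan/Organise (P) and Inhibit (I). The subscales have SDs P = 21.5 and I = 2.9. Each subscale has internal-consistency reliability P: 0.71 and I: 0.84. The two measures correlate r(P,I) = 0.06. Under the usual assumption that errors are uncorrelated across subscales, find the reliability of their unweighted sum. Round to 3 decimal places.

0.717

Var(P+I) = 21.5² + 2.9² + 2·[21.5·2.9·0.06] = 470.66 + 7.482 = 478.142.
Because errors are independent across components, Cov(Tᵢ,Tⱼ) = Cov(Xᵢ,Xⱼ); the off-diagonal part of the true-score variance is the same as above.
True-score variance = [21.5²·0.71 + 2.9²·0.84] + 7.482 = 335.262 + 7.482 = 342.744.
Reliability = 342.744 / 478.142 = 0.717.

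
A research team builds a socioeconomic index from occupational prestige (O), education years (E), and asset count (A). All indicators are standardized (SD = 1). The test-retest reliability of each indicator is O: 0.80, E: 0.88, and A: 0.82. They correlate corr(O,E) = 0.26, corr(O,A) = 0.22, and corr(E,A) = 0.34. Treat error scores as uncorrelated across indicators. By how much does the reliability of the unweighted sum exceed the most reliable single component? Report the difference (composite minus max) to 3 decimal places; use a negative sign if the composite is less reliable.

Var(sum) = 3 + 1.64 = 4.64; true-score variance = 2.5 + 1.64 = 4.14; composite reliability = 0.8922.
Max component reliability = 0.8800.
Difference = 0.8922 − 0.8800 = 0.012.

0.012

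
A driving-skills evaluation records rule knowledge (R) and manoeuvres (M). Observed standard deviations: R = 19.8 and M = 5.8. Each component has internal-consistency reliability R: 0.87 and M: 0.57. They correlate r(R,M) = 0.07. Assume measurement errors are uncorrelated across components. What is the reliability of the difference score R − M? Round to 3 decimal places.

Var(R−M) = 19.8² + 5.8² − 2·19.8·5.8·0.07 = 425.68 − 16.0776 = 409.602.
Under uncorrelated errors the observed covariances equal the true-score covariances, so only the own-variance terms attenuate.
True-score variance = [19.8²·0.87 + 5.8²·0.57] − 16.0776 = 360.25 − 16.0776 = 344.172.
Reliability = 344.172 / 409.602 = 0.840.

0.840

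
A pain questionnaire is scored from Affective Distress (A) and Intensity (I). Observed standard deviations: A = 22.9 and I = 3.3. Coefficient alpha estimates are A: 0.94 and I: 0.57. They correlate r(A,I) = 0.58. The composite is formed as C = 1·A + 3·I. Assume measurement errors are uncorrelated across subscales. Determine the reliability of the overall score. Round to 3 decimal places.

0.917

Var(C) = 22.9² + 3²·3.3² + 2·[3·22.9·3.3·0.58] = 622.42 + 262.984 = 885.404.
With uncorrelated errors the cross-covariances are all true-score covariance, so they carry over unchanged; only the diagonal terms shrink to ρᵢσᵢ².
True-score variance = [22.9²·0.94 + 3²·3.3²·0.57] + 262.984 = 548.811 + 262.984 = 811.795.
Reliability = 811.795 / 885.404 = 0.917.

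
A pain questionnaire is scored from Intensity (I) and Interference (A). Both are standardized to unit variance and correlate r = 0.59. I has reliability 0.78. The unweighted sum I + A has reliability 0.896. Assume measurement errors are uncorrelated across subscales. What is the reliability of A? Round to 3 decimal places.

Var(I+A) = 2 + 2·0.59 = 3.180.
True-score variance = ρ_I + ρ_A + 2·0.59, so 0.896 = (0.78 + ρ_A + 1.18) / 3.180.
ρ_A = 0.896·3.180 − 0.78 − 1.18 = 0.889.

0.889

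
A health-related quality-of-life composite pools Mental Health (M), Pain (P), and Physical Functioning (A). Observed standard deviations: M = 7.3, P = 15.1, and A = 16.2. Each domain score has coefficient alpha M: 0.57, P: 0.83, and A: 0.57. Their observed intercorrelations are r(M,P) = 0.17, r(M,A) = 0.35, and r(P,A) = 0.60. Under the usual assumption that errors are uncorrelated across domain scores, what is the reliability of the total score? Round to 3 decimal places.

0.818

Var(M+P+A) = 7.3² + 15.1² + 16.2² + 2·[7.3·15.1·0.17 + 7.3·16.2·0.35 + 15.1·16.2·0.60] = 543.74 + 413.804 = 957.544.
Because errors are independent across components, Cov(Tᵢ,Tⱼ) = Cov(Xᵢ,Xⱼ); the off-diagonal part of the true-score variance is the same as above.
True-score variance = [7.3²·0.57 + 15.1²·0.83 + 16.2²·0.57] + 413.804 = 369.214 + 413.804 = 783.019.
Reliability = 783.019 / 957.544 = 0.818.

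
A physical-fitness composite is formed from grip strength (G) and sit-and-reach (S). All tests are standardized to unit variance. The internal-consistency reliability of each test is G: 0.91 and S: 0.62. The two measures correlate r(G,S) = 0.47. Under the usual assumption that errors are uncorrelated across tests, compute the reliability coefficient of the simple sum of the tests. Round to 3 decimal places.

Var(G+S) = 2 + 2·[0.47] = 2 + 0.94 = 2.94.
With uncorrelated errors the cross-covariances are all true-score covariance, so they carry over unchanged; only the diagonal terms shrink to ρᵢσᵢ².
True-score variance = [0.91 + 0.62] + 0.94 = 1.53 + 0.94 = 2.47.
Reliability = 2.47 / 2.94 = 0.840.

0.840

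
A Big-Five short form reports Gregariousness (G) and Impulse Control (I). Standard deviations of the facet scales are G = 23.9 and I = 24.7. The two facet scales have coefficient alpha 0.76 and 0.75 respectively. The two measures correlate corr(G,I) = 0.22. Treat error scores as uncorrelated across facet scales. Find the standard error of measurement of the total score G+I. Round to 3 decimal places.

Var(total) = 1181.3 + 259.745 = 1441.05.
True-score variance = 891.687 + 259.745 = 1151.43, so reliability = 0.7990.
Error variance = 1441.05 − 1151.43 = 289.613; SEM = √289.613 = 17.018.

17.018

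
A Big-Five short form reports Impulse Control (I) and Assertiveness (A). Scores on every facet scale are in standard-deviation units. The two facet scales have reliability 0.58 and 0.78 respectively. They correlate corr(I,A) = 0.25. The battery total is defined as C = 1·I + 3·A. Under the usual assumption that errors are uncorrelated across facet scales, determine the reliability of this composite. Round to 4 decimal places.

Var(C) = 1 + 3² + 2·[3·0.25] = 10 + 1.5 = 11.5.
With uncorrelated errors the cross-covariances are all true-score covariance, so they carry over unchanged; only the diagonal terms shrink to ρᵢσᵢ².
True-score variance = [0.58 + 3²·0.78] + 1.5 = 7.6 + 1.5 = 9.1.
Reliability = 9.1 / 11.5 = 0.7913.

0.7913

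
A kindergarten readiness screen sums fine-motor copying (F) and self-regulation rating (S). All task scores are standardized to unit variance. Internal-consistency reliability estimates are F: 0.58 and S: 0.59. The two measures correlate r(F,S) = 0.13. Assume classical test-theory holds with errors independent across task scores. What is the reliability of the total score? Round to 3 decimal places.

Var(F+S) = 2 + 2·[0.13] = 2 + 0.26 = 2.26.
Under uncorrelated errors the observed covariances equal the true-score covariances, so only the own-variance terms attenuate.
True-score variance = [0.58 + 0.59] + 0.26 = 1.17 + 0.26 = 1.43.
Reliability = 1.43 / 2.26 = 0.633.

0.633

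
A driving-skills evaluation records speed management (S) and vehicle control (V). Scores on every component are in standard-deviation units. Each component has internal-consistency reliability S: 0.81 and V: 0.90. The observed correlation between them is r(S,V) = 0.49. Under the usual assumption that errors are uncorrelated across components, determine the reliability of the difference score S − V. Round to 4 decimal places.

Var(S−V) = 1 + 1 − 2·0.49 = 2 − 0.98 = 1.02.
With uncorrelated errors the cross-covariances are all true-score covariance, so they carry over unchanged; only the diagonal terms shrink to ρᵢσᵢ².
True-score variance = [0.81 + 0.90] − 0.98 = 1.71 − 0.98 = 0.73.
Reliability = 0.73 / 1.02 = 0.7157.

0.7157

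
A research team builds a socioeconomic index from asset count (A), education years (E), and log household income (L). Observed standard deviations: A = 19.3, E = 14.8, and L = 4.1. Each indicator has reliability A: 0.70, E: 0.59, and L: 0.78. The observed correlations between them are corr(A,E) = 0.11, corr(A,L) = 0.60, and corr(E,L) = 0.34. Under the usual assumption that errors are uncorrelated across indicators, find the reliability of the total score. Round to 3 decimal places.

0.746

Var(A+E+L) = 19.3² + 14.8² + 4.1² + 2·[19.3·14.8·0.11 + 19.3·4.1·0.60 + 14.8·4.1·0.34] = 608.34 + 199.059 = 807.399.
Under uncorrelated errors the observed covariances equal the true-score covariances, so only the own-variance terms attenuate.
True-score variance = [19.3²·0.70 + 14.8²·0.59 + 4.1²·0.78] + 199.059 = 403.088 + 199.059 = 602.148.
Reliability = 602.148 / 807.399 = 0.746.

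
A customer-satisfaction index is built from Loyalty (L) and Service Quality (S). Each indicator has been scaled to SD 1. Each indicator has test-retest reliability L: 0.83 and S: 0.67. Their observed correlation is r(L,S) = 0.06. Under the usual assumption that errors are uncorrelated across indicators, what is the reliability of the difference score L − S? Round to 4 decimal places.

Var(L−S) = 1 + 1 − 2·0.06 = 2 − 0.12 = 1.88.
With uncorrelated errors the cross-covariances are all true-score covariance, so they carry over unchanged; only the diagonal terms shrink to ρᵢσᵢ².
True-score variance = [0.83 + 0.67] − 0.12 = 1.5 − 0.12 = 1.38.
Reliability = 1.38 / 1.88 = 0.7340.

0.7340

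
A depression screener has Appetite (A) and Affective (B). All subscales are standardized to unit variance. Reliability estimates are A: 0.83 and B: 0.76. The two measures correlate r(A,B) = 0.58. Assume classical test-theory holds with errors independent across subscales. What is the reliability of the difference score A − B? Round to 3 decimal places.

0.512

Var(A−B) = 1 + 1 − 2·0.58 = 2 − 1.16 = 0.84.
With uncorrelated errors the cross-covariances are all true-score covariance, so they carry over unchanged; only the diagonal terms shrink to ρᵢσᵢ².
True-score variance = [0.83 + 0.76] − 1.16 = 1.59 − 1.16 = 0.43.
Reliability = 0.43 / 0.84 = 0.512.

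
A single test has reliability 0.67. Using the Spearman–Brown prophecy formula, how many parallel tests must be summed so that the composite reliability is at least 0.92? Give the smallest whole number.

6

k ≥ ρ*(1−ρ₁)/(ρ₁(1−ρ*)) = 0.92·0.33 / (0.67·0.08) = 5.664.
Smallest integer k = 6.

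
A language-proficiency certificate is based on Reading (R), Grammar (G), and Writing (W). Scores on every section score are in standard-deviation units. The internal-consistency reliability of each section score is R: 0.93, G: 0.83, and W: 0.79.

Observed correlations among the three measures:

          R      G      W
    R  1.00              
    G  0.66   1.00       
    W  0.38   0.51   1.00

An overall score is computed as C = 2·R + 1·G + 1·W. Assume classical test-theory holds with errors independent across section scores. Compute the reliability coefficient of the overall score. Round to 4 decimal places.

Var(C) = 2² + 1 + 1 + 2·[2·0.66 + 2·0.38 + 0.51] = 6 + 5.18 = 11.18.
With uncorrelated errors the cross-covariances are all true-score covariance, so they carry over unchanged; only the diagonal terms shrink to ρᵢσᵢ².
True-score variance = [2²·0.93 + 0.83 + 0.79] + 5.18 = 5.34 + 5.18 = 10.52.
Reliability = 10.52 / 11.18 = 0.9410.

0.9410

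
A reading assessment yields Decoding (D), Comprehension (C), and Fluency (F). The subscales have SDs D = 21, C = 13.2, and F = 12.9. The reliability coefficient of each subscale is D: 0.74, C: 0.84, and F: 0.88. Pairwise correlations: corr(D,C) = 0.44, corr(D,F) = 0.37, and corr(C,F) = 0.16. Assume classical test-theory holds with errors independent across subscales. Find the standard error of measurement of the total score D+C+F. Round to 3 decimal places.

Var(total) = 781.65 + 498.892 = 1280.54.
True-score variance = 619.142 + 498.892 = 1118.03, so reliability = 0.8731.
Error variance = 1280.54 − 1118.03 = 162.508; SEM = √162.508 = 12.748.

12.748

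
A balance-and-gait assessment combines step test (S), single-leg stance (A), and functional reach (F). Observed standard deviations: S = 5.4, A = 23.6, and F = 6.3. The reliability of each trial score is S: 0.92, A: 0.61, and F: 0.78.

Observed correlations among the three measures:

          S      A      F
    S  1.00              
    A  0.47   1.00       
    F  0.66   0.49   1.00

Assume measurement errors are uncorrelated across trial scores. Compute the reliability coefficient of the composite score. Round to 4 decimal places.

0.7562

Var(S+A+F) = 5.4² + 23.6² + 6.3² + 2·[5.4·23.6·0.47 + 5.4·6.3·0.66 + 23.6·6.3·0.49] = 625.81 + 310.406 = 936.216.
Because errors are independent across components, Cov(Tᵢ,Tⱼ) = Cov(Xᵢ,Xⱼ); the off-diagonal part of the true-score variance is the same as above.
True-score variance = [5.4²·0.92 + 23.6²·0.61 + 6.3²·0.78] + 310.406 = 397.531 + 310.406 = 707.937.
Reliability = 707.937 / 936.216 = 0.7562.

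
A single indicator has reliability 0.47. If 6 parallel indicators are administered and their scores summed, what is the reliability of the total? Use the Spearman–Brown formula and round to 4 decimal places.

ρ_k = kρ / (1 + (k−1)ρ) = 6·0.47 / (1 + 5·0.47) = 2.820 / 3.350 = 0.8418.

0.8418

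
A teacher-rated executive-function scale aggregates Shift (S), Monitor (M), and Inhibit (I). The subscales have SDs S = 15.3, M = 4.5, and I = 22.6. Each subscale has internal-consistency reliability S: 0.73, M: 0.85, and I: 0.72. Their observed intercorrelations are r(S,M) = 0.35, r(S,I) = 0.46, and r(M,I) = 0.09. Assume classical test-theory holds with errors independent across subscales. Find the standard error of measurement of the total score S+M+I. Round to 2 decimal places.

Var(total) = 765.1 + 384.619 = 1149.72.
True-score variance = 555.845 + 384.619 = 940.464, so reliability = 0.8180.
Error variance = 1149.72 − 940.464 = 209.255; SEM = √209.255 = 14.47.

14.47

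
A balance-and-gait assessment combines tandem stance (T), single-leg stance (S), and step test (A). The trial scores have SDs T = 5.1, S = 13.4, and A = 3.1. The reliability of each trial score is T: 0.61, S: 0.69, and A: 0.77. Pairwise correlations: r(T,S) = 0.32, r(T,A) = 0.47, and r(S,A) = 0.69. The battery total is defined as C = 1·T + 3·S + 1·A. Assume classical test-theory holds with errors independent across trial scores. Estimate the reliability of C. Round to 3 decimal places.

0.739

Var(C) = 5.1² + 3²·13.4² + 3.1² + 2·[3·5.1·13.4·0.32 + 5.1·3.1·0.47 + 3·13.4·3.1·0.69] = 1651.66 + 318.05 = 1969.71.
Under uncorrelated errors the observed covariances equal the true-score covariances, so only the own-variance terms attenuate.
True-score variance = [5.1²·0.61 + 3²·13.4²·0.69 + 3.1²·0.77] + 318.05 = 1138.33 + 318.05 = 1456.38.
Reliability = 1456.38 / 1969.71 = 0.739.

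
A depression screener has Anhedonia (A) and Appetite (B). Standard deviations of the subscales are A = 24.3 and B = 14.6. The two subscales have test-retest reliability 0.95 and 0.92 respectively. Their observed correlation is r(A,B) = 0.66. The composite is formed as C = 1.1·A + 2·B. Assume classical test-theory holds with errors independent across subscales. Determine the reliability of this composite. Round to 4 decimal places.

Var(C) = 1.1²·24.3² + 2²·14.6² + 2·[2.2·24.3·14.6·0.66] = 1567.13 + 1030.28 = 2597.41.
With uncorrelated errors the cross-covariances are all true-score covariance, so they carry over unchanged; only the diagonal terms shrink to ρᵢσᵢ².
True-score variance = [1.1²·24.3²·0.95 + 2²·14.6²·0.92] + 1030.28 = 1463.2 + 1030.28 = 2493.48.
Reliability = 2493.48 / 2597.41 = 0.9600.

0.9600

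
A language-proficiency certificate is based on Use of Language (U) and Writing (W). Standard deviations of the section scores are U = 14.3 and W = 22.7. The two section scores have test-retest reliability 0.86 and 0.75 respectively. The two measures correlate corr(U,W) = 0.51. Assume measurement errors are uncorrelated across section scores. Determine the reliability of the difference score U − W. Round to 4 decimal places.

0.5949

Var(U−W) = 14.3² + 22.7² − 2·14.3·22.7·0.51 = 719.78 − 331.102 = 388.678.
Because errors are independent across components, Cov(Tᵢ,Tⱼ) = Cov(Xᵢ,Xⱼ); the off-diagonal part of the true-score variance is the same as above.
True-score variance = [14.3²·0.86 + 22.7²·0.75] − 331.102 = 562.329 − 331.102 = 231.227.
Reliability = 231.227 / 388.678 = 0.5949.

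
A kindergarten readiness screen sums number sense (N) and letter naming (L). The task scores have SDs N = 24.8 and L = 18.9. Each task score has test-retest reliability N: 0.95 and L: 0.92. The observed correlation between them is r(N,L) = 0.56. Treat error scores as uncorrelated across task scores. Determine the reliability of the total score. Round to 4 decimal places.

Var(N+L) = 24.8² + 18.9² + 2·[24.8·18.9·0.56] = 972.25 + 524.966 = 1497.22.
Under uncorrelated errors the observed covariances equal the true-score covariances, so only the own-variance terms attenuate.
True-score variance = [24.8²·0.95 + 18.9²·0.92] + 524.966 = 912.921 + 524.966 = 1437.89.
Reliability = 1437.89 / 1497.22 = 0.9604.

0.9604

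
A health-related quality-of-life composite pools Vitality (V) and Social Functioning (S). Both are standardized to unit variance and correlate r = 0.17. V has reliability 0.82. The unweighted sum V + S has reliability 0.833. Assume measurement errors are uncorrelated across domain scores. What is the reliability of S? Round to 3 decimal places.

0.789

Var(V+S) = 2 + 2·0.17 = 2.340.
True-score variance = ρ_V + ρ_S + 2·0.17, so 0.833 = (0.82 + ρ_S + 0.34) / 2.340.
ρ_S = 0.833·2.340 − 0.82 − 0.34 = 0.789.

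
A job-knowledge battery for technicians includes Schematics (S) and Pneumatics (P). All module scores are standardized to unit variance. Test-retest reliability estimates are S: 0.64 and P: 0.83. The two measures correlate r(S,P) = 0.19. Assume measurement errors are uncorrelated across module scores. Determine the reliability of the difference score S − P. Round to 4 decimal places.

0.6728

Var(S−P) = 1 + 1 − 2·0.19 = 2 − 0.38 = 1.62.
Under uncorrelated errors the observed covariances equal the true-score covariances, so only the own-variance terms attenuate.
True-score variance = [0.64 + 0.83] − 0.38 = 1.47 − 0.38 = 1.09.
Reliability = 1.09 / 1.62 = 0.6728.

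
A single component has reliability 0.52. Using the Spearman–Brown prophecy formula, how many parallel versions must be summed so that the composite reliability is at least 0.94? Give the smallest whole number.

15

k ≥ ρ*(1−ρ₁)/(ρ₁(1−ρ*)) = 0.94·0.48 / (0.52·0.06) = 14.462.
Smallest integer k = 15.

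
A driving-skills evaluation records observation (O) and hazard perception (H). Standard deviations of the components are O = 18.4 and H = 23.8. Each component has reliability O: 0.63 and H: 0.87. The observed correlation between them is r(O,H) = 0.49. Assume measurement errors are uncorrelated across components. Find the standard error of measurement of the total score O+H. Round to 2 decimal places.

Var(total) = 905 + 429.162 = 1334.16.
True-score variance = 706.096 + 429.162 = 1135.26, so reliability = 0.8509.
Error variance = 1334.16 − 1135.26 = 198.904; SEM = √198.904 = 14.10.

14.10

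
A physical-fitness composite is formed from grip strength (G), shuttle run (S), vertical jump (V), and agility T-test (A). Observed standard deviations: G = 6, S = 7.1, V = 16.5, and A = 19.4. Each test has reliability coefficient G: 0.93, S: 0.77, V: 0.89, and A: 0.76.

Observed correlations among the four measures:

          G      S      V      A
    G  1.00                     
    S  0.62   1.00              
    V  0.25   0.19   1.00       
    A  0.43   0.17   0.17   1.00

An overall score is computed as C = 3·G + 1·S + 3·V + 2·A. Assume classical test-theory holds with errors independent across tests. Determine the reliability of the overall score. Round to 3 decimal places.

0.896

Var(C) = 3²·6² + 7.1² + 3²·16.5² + 2²·19.4² + 2·[3·6·7.1·0.62 + 9·6·16.5·0.25 + 6·6·19.4·0.43 + 3·7.1·16.5·0.19 + 2·7.1·19.4·0.17 + 6·16.5·19.4·0.17] = 4330.1 + 2084.81 = 6414.91.
Under uncorrelated errors the observed covariances equal the true-score covariances, so only the own-variance terms attenuate.
True-score variance = [3²·6²·0.93 + 7.1²·0.77 + 3²·16.5²·0.89 + 2²·19.4²·0.76] + 2084.81 = 3664.99 + 2084.81 = 5749.81.
Reliability = 5749.81 / 6414.91 = 0.896.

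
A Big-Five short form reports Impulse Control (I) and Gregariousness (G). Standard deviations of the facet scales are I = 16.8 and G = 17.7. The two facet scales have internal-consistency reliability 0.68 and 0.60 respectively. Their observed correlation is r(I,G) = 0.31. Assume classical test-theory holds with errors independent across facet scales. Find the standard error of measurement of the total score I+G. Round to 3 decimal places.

14.684

Var(total) = 595.53 + 184.363 = 779.893.
True-score variance = 379.897 + 184.363 = 564.26, so reliability = 0.7235.
Error variance = 779.893 − 564.26 = 215.633; SEM = √215.633 = 14.684.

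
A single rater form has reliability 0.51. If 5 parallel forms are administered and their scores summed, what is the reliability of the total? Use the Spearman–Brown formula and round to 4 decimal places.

0.8388

ρ_k = kρ / (1 + (k−1)ρ) = 5·0.51 / (1 + 4·0.51) = 2.550 / 3.040 = 0.8388.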